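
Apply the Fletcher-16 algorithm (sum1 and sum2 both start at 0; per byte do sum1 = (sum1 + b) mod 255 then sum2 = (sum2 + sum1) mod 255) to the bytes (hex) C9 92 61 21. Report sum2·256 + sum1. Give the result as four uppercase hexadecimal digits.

C2DE

Running sums (mod 255):
  after byte 0 (C9): sum1=201, sum2=201
  after byte 1 (92): sum1=92, sum2=38
  after byte 2 (61): sum1=189, sum2=227
  after byte 3 (21): sum1=222, sum2=194
Checksum = sum2·256 + sum1 = 194·256 + 222 = 49886 = 0xC2DE.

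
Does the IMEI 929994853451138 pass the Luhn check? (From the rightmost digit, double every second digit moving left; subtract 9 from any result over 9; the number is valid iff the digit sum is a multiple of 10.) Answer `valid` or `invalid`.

From the right, keep odd positions and double even positions (subtract 9 from any doubled value over 9):
  doubled (positions 2,4,...): 6 2 8 1 8 9 4 → sum 38
  kept (positions 1,3,...): 8 1 5 3 8 9 9 9 → sum 52
Total = 90.
90 mod 10 = 0, so the number is valid.

valid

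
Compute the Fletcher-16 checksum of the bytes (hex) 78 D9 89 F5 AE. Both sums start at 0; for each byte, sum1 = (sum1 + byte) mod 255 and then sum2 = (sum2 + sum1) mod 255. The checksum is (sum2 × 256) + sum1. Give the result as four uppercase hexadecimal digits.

F880

Running sums (mod 255):
  after byte 0 (78): sum1=120, sum2=120
  after byte 1 (D9): sum1=82, sum2=202
  after byte 2 (89): sum1=219, sum2=166
  after byte 3 (F5): sum1=209, sum2=120
  after byte 4 (AE): sum1=128, sum2=248
Checksum = sum2·256 + sum1 = 248·256 + 128 = 63616 = 0xF880.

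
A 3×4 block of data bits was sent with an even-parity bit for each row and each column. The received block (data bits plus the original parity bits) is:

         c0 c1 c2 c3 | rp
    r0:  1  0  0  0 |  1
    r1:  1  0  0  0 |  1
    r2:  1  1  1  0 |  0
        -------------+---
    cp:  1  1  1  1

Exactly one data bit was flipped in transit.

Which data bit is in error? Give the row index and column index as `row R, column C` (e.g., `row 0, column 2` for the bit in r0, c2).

row 2, column 3

Recompute each row's even parity and compare to rp:
  r0: data parity 1, sent rp 1 → ok
  r1: data parity 1, sent rp 1 → ok
  r2: data parity 1, sent rp 0 → mismatch
Recompute each column's even parity and compare to cp:
  c0: data parity 1, sent cp 1 → ok
  c1: data parity 1, sent cp 1 → ok
  c2: data parity 1, sent cp 1 → ok
  c3: data parity 0, sent cp 1 → mismatch
Exactly one row (r2) and one column (c3) fail → the flipped bit is at their intersection.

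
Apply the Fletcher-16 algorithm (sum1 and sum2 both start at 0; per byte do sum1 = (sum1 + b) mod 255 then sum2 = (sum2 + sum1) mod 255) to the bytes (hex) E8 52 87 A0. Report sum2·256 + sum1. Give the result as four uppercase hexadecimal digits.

Running sums (mod 255):
  after byte 0 (E8): sum1=232, sum2=232
  after byte 1 (52): sum1=59, sum2=36
  after byte 2 (87): sum1=194, sum2=230
  after byte 3 (A0): sum1=99, sum2=74
Checksum = sum2·256 + sum1 = 74·256 + 99 = 19043 = 0x4A63.

4A63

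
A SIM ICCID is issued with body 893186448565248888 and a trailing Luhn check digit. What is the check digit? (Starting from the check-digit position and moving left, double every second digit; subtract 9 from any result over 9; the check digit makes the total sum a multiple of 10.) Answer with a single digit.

9

Partial digits right→left: 8 8 8 8 4 2 5 6 5 8 4 4 6 8 1 3 9 8
Double every second digit counting from the check-digit position (so the 1st, 3rd, 5th, ... of the partial from the right).
  doubled (with −9 where >9): 7 7 8 1 1 8 3 2 9 → sum 46
  kept as-is: 8 8 2 6 8 4 8 3 8 → sum 55
Total = 46 + 55 = 101.
Check digit = (10 − (101 mod 10)) mod 10 = 9.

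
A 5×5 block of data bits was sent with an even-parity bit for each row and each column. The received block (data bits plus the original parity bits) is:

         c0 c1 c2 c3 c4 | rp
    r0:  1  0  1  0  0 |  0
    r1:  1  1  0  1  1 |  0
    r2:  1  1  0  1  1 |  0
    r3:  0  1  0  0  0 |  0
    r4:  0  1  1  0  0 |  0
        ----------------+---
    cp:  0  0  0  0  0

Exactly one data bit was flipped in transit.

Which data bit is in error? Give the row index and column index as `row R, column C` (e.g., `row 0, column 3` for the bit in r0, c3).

row 3, column 0

Recompute each row's even parity and compare to rp:
  r0: data parity 0, sent rp 0 → ok
  r1: data parity 0, sent rp 0 → ok
  r2: data parity 0, sent rp 0 → ok
  r3: data parity 1, sent rp 0 → mismatch
  r4: data parity 0, sent rp 0 → ok
Recompute each column's even parity and compare to cp:
  c0: data parity 1, sent cp 0 → mismatch
  c1: data parity 0, sent cp 0 → ok
  c2: data parity 0, sent cp 0 → ok
  c3: data parity 0, sent cp 0 → ok
  c4: data parity 0, sent cp 0 → ok
Exactly one row (r3) and one column (c0) fail → the flipped bit is at their intersection.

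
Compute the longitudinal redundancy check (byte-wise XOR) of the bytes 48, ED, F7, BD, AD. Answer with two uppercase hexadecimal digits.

42

XOR the bytes together:
  start with 0x48
  0x48 ⊕ 0xED = 0xA5
  0xA5 ⊕ 0xF7 = 0x52
  0x52 ⊕ 0xBD = 0xEF
  0xEF ⊕ 0xAD = 0x42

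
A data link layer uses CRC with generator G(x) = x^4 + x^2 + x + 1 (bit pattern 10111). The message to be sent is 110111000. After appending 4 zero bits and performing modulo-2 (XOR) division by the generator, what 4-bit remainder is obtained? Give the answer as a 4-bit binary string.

1110

Append 4 zeros: 1101110000000. Divide by 10111 (XOR where the leading bit is 1):
  pos 0: 11011 XOR 10111 = 01100
  pos 1: 11001 XOR 10111 = 01110
  pos 2: 11100 XOR 10111 = 01011
  pos 3: 10110 XOR 10111 = 00001
  pos 7: 10000 XOR 10111 = 00111
Remainder (last 4 bits) = 1110. This is the CRC / FCS.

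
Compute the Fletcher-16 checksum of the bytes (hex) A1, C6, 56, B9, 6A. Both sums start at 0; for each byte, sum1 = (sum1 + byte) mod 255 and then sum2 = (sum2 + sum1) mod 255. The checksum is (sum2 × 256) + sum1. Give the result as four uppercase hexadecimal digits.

Running sums (mod 255):
  after byte 0 (A1): sum1=161, sum2=161
  after byte 1 (C6): sum1=104, sum2=10
  after byte 2 (56): sum1=190, sum2=200
  after byte 3 (B9): sum1=120, sum2=65
  after byte 4 (6A): sum1=226, sum2=36
Checksum = sum2·256 + sum1 = 36·256 + 226 = 9442 = 0x24E2.

24E2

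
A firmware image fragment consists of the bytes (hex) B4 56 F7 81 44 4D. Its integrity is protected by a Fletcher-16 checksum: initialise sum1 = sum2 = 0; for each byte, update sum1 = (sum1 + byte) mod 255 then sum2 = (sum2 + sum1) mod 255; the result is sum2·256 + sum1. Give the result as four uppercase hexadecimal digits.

2616

Running sums (mod 255):
  after byte 0 (B4): sum1=180, sum2=180
  after byte 1 (56): sum1=11, sum2=191
  after byte 2 (F7): sum1=3, sum2=194
  after byte 3 (81): sum1=132, sum2=71
  after byte 4 (44): sum1=200, sum2=16
  after byte 5 (4D): sum1=22, sum2=38
Checksum = sum2·256 + sum1 = 38·256 + 22 = 9750 = 0x2616.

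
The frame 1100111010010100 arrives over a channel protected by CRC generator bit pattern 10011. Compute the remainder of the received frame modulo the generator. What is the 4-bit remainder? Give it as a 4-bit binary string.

0111

Modulo-2 division of 1100111010010100 by 10011:
  pos 0: 11001 XOR 10011 = 01010
  pos 1: 10101 XOR 10011 = 00110
  pos 3: 11010 XOR 10011 = 01001
  pos 4: 10011 XOR 10011 = 00000
  pos 11: 10100 XOR 10011 = 00111
Remainder = 0111 (nonzero — an error is detected).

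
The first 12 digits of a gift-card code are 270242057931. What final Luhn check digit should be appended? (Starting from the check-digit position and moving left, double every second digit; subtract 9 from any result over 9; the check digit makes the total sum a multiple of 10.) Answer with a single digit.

Partial digits right→left: 1 3 9 7 5 0 2 4 2 0 7 2
Double every second digit counting from the check-digit position (so the 1st, 3rd, 5th, ... of the partial from the right).
  doubled (with −9 where >9): 2 9 1 4 4 5 → sum 25
  kept as-is: 3 7 0 4 0 2 → sum 16
Total = 25 + 16 = 41.
Check digit = (10 − (41 mod 10)) mod 10 = 9.

9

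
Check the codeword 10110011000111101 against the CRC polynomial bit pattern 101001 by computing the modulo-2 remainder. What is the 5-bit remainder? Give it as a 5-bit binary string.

00000

Modulo-2 division of 10110011000111101 by 101001:
  pos 0: 101100 XOR 101001 = 000101
  pos 3: 101110 XOR 101001 = 000111
  pos 6: 111001 XOR 101001 = 010000
  pos 7: 100001 XOR 101001 = 001000
  pos 9: 100011 XOR 101001 = 001010
  pos 11: 101001 XOR 101001 = 000000
Remainder = 00000 (zero — the frame passes the CRC check).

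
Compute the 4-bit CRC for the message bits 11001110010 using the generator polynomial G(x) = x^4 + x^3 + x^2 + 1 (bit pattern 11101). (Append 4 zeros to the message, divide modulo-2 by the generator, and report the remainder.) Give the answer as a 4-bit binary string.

0110

Append 4 zeros: 110011100100000. Divide by 11101 (XOR where the leading bit is 1):
  pos 0: 11001 XOR 11101 = 00100
  pos 2: 10011 XOR 11101 = 01110
  pos 3: 11100 XOR 11101 = 00001
  pos 7: 10100 XOR 11101 = 01001
  pos 8: 10010 XOR 11101 = 01111
  pos 9: 11110 XOR 11101 = 00011
Remainder (last 4 bits) = 0110. This is the CRC / FCS.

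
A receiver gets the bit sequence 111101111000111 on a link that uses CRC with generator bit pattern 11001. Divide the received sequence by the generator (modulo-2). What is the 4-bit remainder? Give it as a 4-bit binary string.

Modulo-2 division of 111101111000111 by 11001:
  pos 0: 11110 XOR 11001 = 00111
  pos 2: 11111 XOR 11001 = 00110
  pos 4: 11011 XOR 11001 = 00010
  pos 7: 10000 XOR 11001 = 01001
  pos 8: 10011 XOR 11001 = 01010
  pos 9: 10101 XOR 11001 = 01100
  pos 10: 11001 XOR 11001 = 00000
Remainder = 0000 (zero — the frame passes the CRC check).

0000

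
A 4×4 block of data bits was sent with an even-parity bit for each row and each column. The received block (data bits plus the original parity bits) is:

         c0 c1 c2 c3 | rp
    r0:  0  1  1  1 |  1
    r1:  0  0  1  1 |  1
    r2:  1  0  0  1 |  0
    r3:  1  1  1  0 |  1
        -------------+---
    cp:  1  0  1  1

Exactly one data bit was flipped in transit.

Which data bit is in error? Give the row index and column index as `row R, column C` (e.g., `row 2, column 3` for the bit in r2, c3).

row 1, column 0

Recompute each row's even parity and compare to rp:
  r0: data parity 1, sent rp 1 → ok
  r1: data parity 0, sent rp 1 → mismatch
  r2: data parity 0, sent rp 0 → ok
  r3: data parity 1, sent rp 1 → ok
Recompute each column's even parity and compare to cp:
  c0: data parity 0, sent cp 1 → mismatch
  c1: data parity 0, sent cp 0 → ok
  c2: data parity 1, sent cp 1 → ok
  c3: data parity 1, sent cp 1 → ok
Exactly one row (r1) and one column (c0) fail → the flipped bit is at their intersection.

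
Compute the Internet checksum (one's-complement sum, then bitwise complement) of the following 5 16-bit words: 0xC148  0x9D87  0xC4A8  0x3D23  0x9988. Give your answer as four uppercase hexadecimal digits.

05DB

One's-complement addition (fold any carry out of bit 15 back into bit 0):
  0xC148 + 0x9D87 = 0x15ECF → wrap carry → 0x5ED0
  0x5ED0 + 0xC4A8 = 0x12378 → wrap carry → 0x2379
  0x2379 + 0x3D23 = 0x0609C
  0x609C + 0x9988 = 0x0FA24
One's-complement sum = 0xFA24.
Checksum = ~0xFA24 & 0xFFFF = 0x05DB.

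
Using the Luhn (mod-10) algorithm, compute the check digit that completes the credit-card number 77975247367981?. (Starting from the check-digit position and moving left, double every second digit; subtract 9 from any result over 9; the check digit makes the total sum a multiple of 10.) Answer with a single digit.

Partial digits right→left: 1 8 9 7 6 3 7 4 2 5 7 9 7 7
Double every second digit counting from the check-digit position (so the 1st, 3rd, 5th, ... of the partial from the right).
  doubled (with −9 where >9): 2 9 3 5 4 5 5 → sum 33
  kept as-is: 8 7 3 4 5 9 7 → sum 43
Total = 33 + 43 = 76.
Check digit = (10 − (76 mod 10)) mod 10 = 4.

4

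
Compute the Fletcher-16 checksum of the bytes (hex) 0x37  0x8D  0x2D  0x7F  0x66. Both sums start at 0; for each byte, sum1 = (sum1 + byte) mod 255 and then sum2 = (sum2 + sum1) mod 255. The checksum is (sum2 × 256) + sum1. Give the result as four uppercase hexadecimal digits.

Running sums (mod 255):
  after byte 0 (0x37): sum1=55, sum2=55
  after byte 1 (0x8D): sum1=196, sum2=251
  after byte 2 (0x2D): sum1=241, sum2=237
  after byte 3 (0x7F): sum1=113, sum2=95
  after byte 4 (0x66): sum1=215, sum2=55
Checksum = sum2·256 + sum1 = 55·256 + 215 = 14295 = 0x37D7.

37D7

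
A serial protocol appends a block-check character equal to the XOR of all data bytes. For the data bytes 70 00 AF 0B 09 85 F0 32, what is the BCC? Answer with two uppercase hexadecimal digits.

XOR the bytes together:
  start with 0x70
  0x70 ⊕ 0x00 = 0x70
  0x70 ⊕ 0xAF = 0xDF
  0xDF ⊕ 0x0B = 0xD4
  0xD4 ⊕ 0x09 = 0xDD
  0xDD ⊕ 0x85 = 0x58
  0x58 ⊕ 0xF0 = 0xA8
  0xA8 ⊕ 0x32 = 0x9A

9A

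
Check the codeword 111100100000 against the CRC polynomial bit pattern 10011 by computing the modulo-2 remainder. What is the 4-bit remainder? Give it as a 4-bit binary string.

Modulo-2 division of 111100100000 by 10011:
  pos 0: 11110 XOR 10011 = 01101
  pos 1: 11010 XOR 10011 = 01001
  pos 2: 10011 XOR 10011 = 00000
Remainder = 0000 (zero — the frame passes the CRC check).

0000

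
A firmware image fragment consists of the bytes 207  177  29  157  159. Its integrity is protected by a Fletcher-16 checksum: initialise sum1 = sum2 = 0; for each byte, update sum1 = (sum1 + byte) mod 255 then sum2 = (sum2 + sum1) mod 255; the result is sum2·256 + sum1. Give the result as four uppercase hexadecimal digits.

Running sums (mod 255):
  after byte 0 (207): sum1=207, sum2=207
  after byte 1 (177): sum1=129, sum2=81
  after byte 2 (29): sum1=158, sum2=239
  after byte 3 (157): sum1=60, sum2=44
  after byte 4 (159): sum1=219, sum2=8
Checksum = sum2·256 + sum1 = 8·256 + 219 = 2267 = 0x08DB.

08DB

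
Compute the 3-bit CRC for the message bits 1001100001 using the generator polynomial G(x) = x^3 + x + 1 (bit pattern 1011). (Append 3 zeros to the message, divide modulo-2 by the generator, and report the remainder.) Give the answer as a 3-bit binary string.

010

Append 3 zeros: 1001100001000. Divide by 1011 (XOR where the leading bit is 1):
  pos 0: 1001 XOR 1011 = 0010
  pos 2: 1010 XOR 1011 = 0001
  pos 5: 1000 XOR 1011 = 0011
  pos 7: 1110 XOR 1011 = 0101
  pos 8: 1010 XOR 1011 = 0001
Remainder (last 3 bits) = 010. This is the CRC / FCS.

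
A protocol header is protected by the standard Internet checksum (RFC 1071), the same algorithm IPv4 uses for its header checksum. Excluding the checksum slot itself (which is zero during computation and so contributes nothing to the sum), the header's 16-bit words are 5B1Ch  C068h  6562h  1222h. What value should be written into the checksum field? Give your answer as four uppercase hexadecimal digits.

One's-complement addition (fold any carry out of bit 15 back into bit 0):
  0x5B1C + 0xC068 = 0x11B84 → wrap carry → 0x1B85
  0x1B85 + 0x6562 = 0x080E7
  0x80E7 + 0x1222 = 0x09309
One's-complement sum = 0x9309.
Checksum = ~0x9309 & 0xFFFF = 0x6CF6.

6CF6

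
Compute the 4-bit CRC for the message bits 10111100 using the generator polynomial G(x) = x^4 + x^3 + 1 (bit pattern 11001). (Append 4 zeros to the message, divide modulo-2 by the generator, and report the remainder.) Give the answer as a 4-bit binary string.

Append 4 zeros: 101111000000. Divide by 11001 (XOR where the leading bit is 1):
  pos 0: 10111 XOR 11001 = 01110
  pos 1: 11101 XOR 11001 = 00100
  pos 3: 10000 XOR 11001 = 01001
  pos 4: 10010 XOR 11001 = 01011
  pos 5: 10110 XOR 11001 = 01111
  pos 6: 11110 XOR 11001 = 00111
Remainder (last 4 bits) = 1110. This is the CRC / FCS.

1110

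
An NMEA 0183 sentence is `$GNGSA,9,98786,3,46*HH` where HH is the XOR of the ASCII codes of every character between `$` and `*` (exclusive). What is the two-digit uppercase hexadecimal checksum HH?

XOR the ASCII codes of the payload characters:
  'G' = 0x47 → acc = 0x47
  'N' = 0x4E → acc = 0x09
  'G' = 0x47 → acc = 0x4E
  'S' = 0x53 → acc = 0x1D
  'A' = 0x41 → acc = 0x5C
  ',' = 0x2C → acc = 0x70
  '9' = 0x39 → acc = 0x49
  ',' = 0x2C → acc = 0x65
  '9' = 0x39 → acc = 0x5C
  '8' = 0x38 → acc = 0x64
  '7' = 0x37 → acc = 0x53
  '8' = 0x38 → acc = 0x6B
  '6' = 0x36 → acc = 0x5D
  ',' = 0x2C → acc = 0x71
  '3' = 0x33 → acc = 0x42
  ',' = 0x2C → acc = 0x6E
  '4' = 0x34 → acc = 0x5A
  '6' = 0x36 → acc = 0x6C
Checksum = 0x6C.

6C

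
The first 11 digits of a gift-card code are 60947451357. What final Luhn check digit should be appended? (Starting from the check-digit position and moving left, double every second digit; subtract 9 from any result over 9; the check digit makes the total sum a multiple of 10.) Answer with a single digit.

Partial digits right→left: 7 5 3 1 5 4 7 4 9 0 6
Double every second digit counting from the check-digit position (so the 1st, 3rd, 5th, ... of the partial from the right).
  doubled (with −9 where >9): 5 6 1 5 9 3 → sum 29
  kept as-is: 5 1 4 4 0 → sum 14
Total = 29 + 14 = 43.
Check digit = (10 − (43 mod 10)) mod 10 = 7.

7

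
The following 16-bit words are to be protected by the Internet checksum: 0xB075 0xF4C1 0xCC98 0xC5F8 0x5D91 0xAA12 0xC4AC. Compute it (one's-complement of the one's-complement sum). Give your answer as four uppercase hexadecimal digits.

One's-complement addition (fold any carry out of bit 15 back into bit 0):
  0xB075 + 0xF4C1 = 0x1A536 → wrap carry → 0xA537
  0xA537 + 0xCC98 = 0x171CF → wrap carry → 0x71D0
  0x71D0 + 0xC5F8 = 0x137C8 → wrap carry → 0x37C9
  0x37C9 + 0x5D91 = 0x0955A
  0x955A + 0xAA12 = 0x13F6C → wrap carry → 0x3F6D
  0x3F6D + 0xC4AC = 0x10419 → wrap carry → 0x041A
One's-complement sum = 0x041A.
Checksum = ~0x041A & 0xFFFF = 0xFBE5.

FBE5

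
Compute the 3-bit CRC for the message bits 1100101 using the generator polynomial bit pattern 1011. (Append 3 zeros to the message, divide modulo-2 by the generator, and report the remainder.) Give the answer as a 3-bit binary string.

Append 3 zeros: 1100101000. Divide by 1011 (XOR where the leading bit is 1):
  pos 0: 1100 XOR 1011 = 0111
  pos 1: 1111 XOR 1011 = 0100
  pos 2: 1000 XOR 1011 = 0011
  pos 4: 1110 XOR 1011 = 0101
  pos 5: 1010 XOR 1011 = 0001
Remainder (last 3 bits) = 010. This is the CRC / FCS.

010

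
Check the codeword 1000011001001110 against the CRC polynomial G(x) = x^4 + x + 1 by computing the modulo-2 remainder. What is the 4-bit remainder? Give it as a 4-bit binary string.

Modulo-2 division of 1000011001001110 by 10011:
  pos 0: 10000 XOR 10011 = 00011
  pos 3: 11110 XOR 10011 = 01101
  pos 4: 11010 XOR 10011 = 01001
  pos 5: 10011 XOR 10011 = 00000
Remainder = 1110 (nonzero — an error is detected).

1110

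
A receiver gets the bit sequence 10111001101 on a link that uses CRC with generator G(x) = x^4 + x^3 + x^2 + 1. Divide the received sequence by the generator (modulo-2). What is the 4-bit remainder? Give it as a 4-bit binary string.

Modulo-2 division of 10111001101 by 11101:
  pos 0: 10111 XOR 11101 = 01010
  pos 1: 10100 XOR 11101 = 01001
  pos 2: 10010 XOR 11101 = 01111
  pos 3: 11111 XOR 11101 = 00010
  pos 6: 10101 XOR 11101 = 01000
Remainder = 1000 (nonzero — an error is detected).

1000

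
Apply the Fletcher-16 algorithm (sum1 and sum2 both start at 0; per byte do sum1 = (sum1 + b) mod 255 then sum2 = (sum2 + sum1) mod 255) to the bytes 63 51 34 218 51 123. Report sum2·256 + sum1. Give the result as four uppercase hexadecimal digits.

Running sums (mod 255):
  after byte 0 (63): sum1=63, sum2=63
  after byte 1 (51): sum1=114, sum2=177
  after byte 2 (34): sum1=148, sum2=70
  after byte 3 (218): sum1=111, sum2=181
  after byte 4 (51): sum1=162, sum2=88
  after byte 5 (123): sum1=30, sum2=118
Checksum = sum2·256 + sum1 = 118·256 + 30 = 30238 = 0x761E.

761E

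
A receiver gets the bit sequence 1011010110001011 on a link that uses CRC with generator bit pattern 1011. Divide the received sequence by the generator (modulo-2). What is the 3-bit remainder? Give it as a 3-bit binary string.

Modulo-2 division of 1011010110001011 by 1011:
  pos 0: 1011 XOR 1011 = 0000
  pos 5: 1011 XOR 1011 = 0000
  pos 12: 1011 XOR 1011 = 0000
Remainder = 000 (zero — the frame passes the CRC check).

000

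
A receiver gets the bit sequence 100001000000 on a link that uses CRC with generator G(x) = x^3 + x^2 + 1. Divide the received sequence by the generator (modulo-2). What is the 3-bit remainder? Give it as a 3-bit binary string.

Modulo-2 division of 100001000000 by 1101:
  pos 0: 1000 XOR 1101 = 0101
  pos 1: 1010 XOR 1101 = 0111
  pos 2: 1111 XOR 1101 = 0010
  pos 4: 1000 XOR 1101 = 0101
  pos 5: 1010 XOR 1101 = 0111
  pos 6: 1110 XOR 1101 = 0011
  pos 8: 1100 XOR 1101 = 0001
Remainder = 001 (nonzero — an error is detected).

001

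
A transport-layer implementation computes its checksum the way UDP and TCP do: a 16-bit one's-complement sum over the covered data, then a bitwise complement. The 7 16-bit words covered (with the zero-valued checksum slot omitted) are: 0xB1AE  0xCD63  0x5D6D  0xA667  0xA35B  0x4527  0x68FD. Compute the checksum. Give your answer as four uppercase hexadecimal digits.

2B98

One's-complement addition (fold any carry out of bit 15 back into bit 0):
  0xB1AE + 0xCD63 = 0x17F11 → wrap carry → 0x7F12
  0x7F12 + 0x5D6D = 0x0DC7F
  0xDC7F + 0xA667 = 0x182E6 → wrap carry → 0x82E7
  0x82E7 + 0xA35B = 0x12642 → wrap carry → 0x2643
  0x2643 + 0x4527 = 0x06B6A
  0x6B6A + 0x68FD = 0x0D467
One's-complement sum = 0xD467.
Checksum = ~0xD467 & 0xFFFF = 0x2B98.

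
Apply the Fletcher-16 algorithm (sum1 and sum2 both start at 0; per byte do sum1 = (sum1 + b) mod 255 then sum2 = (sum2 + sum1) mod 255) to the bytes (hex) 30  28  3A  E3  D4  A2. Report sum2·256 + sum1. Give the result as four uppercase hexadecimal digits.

CAED

Running sums (mod 255):
  after byte 0 (30): sum1=48, sum2=48
  after byte 1 (28): sum1=88, sum2=136
  after byte 2 (3A): sum1=146, sum2=27
  after byte 3 (E3): sum1=118, sum2=145
  after byte 4 (D4): sum1=75, sum2=220
  after byte 5 (A2): sum1=237, sum2=202
Checksum = sum2·256 + sum1 = 202·256 + 237 = 51949 = 0xCAED.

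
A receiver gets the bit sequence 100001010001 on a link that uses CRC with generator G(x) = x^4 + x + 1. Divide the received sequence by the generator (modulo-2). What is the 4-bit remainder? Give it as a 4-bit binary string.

0000

Modulo-2 division of 100001010001 by 10011:
  pos 0: 10000 XOR 10011 = 00011
  pos 3: 11101 XOR 10011 = 01110
  pos 4: 11100 XOR 10011 = 01111
  pos 5: 11110 XOR 10011 = 01101
  pos 6: 11010 XOR 10011 = 01001
  pos 7: 10011 XOR 10011 = 00000
Remainder = 0000 (zero — the frame passes the CRC check).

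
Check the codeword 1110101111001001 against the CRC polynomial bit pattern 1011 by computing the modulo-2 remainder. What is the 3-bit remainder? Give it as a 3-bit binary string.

Modulo-2 division of 1110101111001001 by 1011:
  pos 0: 1110 XOR 1011 = 0101
  pos 1: 1011 XOR 1011 = 0000
  pos 6: 1111 XOR 1011 = 0100
  pos 7: 1000 XOR 1011 = 0011
  pos 9: 1101 XOR 1011 = 0110
  pos 10: 1100 XOR 1011 = 0111
  pos 11: 1110 XOR 1011 = 0101
  pos 12: 1011 XOR 1011 = 0000
Remainder = 000 (zero — the frame passes the CRC check).

000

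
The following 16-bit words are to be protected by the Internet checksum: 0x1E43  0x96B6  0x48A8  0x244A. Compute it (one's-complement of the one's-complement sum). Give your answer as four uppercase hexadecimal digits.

DE13

One's-complement addition (fold any carry out of bit 15 back into bit 0):
  0x1E43 + 0x96B6 = 0x0B4F9
  0xB4F9 + 0x48A8 = 0x0FDA1
  0xFDA1 + 0x244A = 0x121EB → wrap carry → 0x21EC
One's-complement sum = 0x21EC.
Checksum = ~0x21EC & 0xFFFF = 0xDE13.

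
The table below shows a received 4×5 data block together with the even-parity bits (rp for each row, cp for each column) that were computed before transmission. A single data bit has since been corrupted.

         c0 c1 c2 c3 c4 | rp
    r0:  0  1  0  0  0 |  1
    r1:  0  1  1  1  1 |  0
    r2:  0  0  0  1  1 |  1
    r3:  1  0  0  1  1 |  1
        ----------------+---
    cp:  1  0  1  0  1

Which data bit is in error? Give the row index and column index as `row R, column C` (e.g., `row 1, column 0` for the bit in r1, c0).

row 2, column 3

Recompute each row's even parity and compare to rp:
  r0: data parity 1, sent rp 1 → ok
  r1: data parity 0, sent rp 0 → ok
  r2: data parity 0, sent rp 1 → mismatch
  r3: data parity 1, sent rp 1 → ok
Recompute each column's even parity and compare to cp:
  c0: data parity 1, sent cp 1 → ok
  c1: data parity 0, sent cp 0 → ok
  c2: data parity 1, sent cp 1 → ok
  c3: data parity 1, sent cp 0 → mismatch
  c4: data parity 1, sent cp 1 → ok
Exactly one row (r2) and one column (c3) fail → the flipped bit is at their intersection.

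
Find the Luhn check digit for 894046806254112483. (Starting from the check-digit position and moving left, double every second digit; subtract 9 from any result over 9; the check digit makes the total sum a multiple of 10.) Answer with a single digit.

4

Partial digits right→left: 3 8 4 2 1 1 4 5 2 6 0 8 6 4 0 4 9 8
Double every second digit counting from the check-digit position (so the 1st, 3rd, 5th, ... of the partial from the right).
  doubled (with −9 where >9): 6 8 2 8 4 0 3 0 9 → sum 40
  kept as-is: 8 2 1 5 6 8 4 4 8 → sum 46
Total = 40 + 46 = 86.
Check digit = (10 − (86 mod 10)) mod 10 = 4.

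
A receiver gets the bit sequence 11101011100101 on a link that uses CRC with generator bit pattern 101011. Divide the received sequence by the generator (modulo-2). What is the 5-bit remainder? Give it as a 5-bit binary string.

Modulo-2 division of 11101011100101 by 101011:
  pos 0: 111010 XOR 101011 = 010001
  pos 1: 100011 XOR 101011 = 001000
  pos 3: 100011 XOR 101011 = 001000
  pos 5: 100000 XOR 101011 = 001011
  pos 7: 101110 XOR 101011 = 000101
Remainder = 01011 (nonzero — an error is detected).

01011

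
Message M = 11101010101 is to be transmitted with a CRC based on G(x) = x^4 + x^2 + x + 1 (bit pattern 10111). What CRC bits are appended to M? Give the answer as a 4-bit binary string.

Append 4 zeros: 111010101010000. Divide by 10111 (XOR where the leading bit is 1):
  pos 0: 11101 XOR 10111 = 01010
  pos 1: 10100 XOR 10111 = 00011
  pos 4: 11101 XOR 10111 = 01010
  pos 5: 10100 XOR 10111 = 00011
  pos 8: 11100 XOR 10111 = 01011
  pos 9: 10110 XOR 10111 = 00001
Remainder (last 4 bits) = 0010. This is the CRC / FCS.

0010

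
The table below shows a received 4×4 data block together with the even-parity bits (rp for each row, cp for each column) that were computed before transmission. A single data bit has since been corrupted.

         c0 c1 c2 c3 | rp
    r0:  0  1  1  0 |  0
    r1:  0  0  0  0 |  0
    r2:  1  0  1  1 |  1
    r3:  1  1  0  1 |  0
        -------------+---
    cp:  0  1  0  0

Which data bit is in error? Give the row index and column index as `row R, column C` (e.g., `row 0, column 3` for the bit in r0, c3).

Recompute each row's even parity and compare to rp:
  r0: data parity 0, sent rp 0 → ok
  r1: data parity 0, sent rp 0 → ok
  r2: data parity 1, sent rp 1 → ok
  r3: data parity 1, sent rp 0 → mismatch
Recompute each column's even parity and compare to cp:
  c0: data parity 0, sent cp 0 → ok
  c1: data parity 0, sent cp 1 → mismatch
  c2: data parity 0, sent cp 0 → ok
  c3: data parity 0, sent cp 0 → ok
Exactly one row (r3) and one column (c1) fail → the flipped bit is at their intersection.

row 3, column 1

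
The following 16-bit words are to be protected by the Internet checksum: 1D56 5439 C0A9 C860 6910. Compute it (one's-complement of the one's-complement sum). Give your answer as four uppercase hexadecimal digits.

9C55

One's-complement addition (fold any carry out of bit 15 back into bit 0):
  0x1D56 + 0x5439 = 0x0718F
  0x718F + 0xC0A9 = 0x13238 → wrap carry → 0x3239
  0x3239 + 0xC860 = 0x0FA99
  0xFA99 + 0x6910 = 0x163A9 → wrap carry → 0x63AA
One's-complement sum = 0x63AA.
Checksum = ~0x63AA & 0xFFFF = 0x9C55.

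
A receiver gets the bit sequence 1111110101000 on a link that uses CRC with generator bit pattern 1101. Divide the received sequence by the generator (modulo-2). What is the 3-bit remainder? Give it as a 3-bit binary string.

000

Modulo-2 division of 1111110101000 by 1101:
  pos 0: 1111 XOR 1101 = 0010
  pos 2: 1011 XOR 1101 = 0110
  pos 3: 1100 XOR 1101 = 0001
  pos 6: 1101 XOR 1101 = 0000
Remainder = 000 (zero — the frame passes the CRC check).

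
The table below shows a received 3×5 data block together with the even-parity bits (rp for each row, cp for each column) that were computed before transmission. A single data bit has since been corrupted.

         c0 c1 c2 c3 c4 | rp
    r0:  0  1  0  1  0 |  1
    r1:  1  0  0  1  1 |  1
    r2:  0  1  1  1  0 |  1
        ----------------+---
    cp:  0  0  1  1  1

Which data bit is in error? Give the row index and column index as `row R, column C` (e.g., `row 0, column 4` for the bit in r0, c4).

Recompute each row's even parity and compare to rp:
  r0: data parity 0, sent rp 1 → mismatch
  r1: data parity 1, sent rp 1 → ok
  r2: data parity 1, sent rp 1 → ok
Recompute each column's even parity and compare to cp:
  c0: data parity 1, sent cp 0 → mismatch
  c1: data parity 0, sent cp 0 → ok
  c2: data parity 1, sent cp 1 → ok
  c3: data parity 1, sent cp 1 → ok
  c4: data parity 1, sent cp 1 → ok
Exactly one row (r0) and one column (c0) fail → the flipped bit is at their intersection.

row 0, column 0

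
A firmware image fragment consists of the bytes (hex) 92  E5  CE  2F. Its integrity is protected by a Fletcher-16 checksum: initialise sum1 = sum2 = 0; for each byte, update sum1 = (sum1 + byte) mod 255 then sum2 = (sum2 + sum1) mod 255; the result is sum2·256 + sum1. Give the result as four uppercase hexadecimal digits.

C876

Running sums (mod 255):
  after byte 0 (92): sum1=146, sum2=146
  after byte 1 (E5): sum1=120, sum2=11
  after byte 2 (CE): sum1=71, sum2=82
  after byte 3 (2F): sum1=118, sum2=200
Checksum = sum2·256 + sum1 = 200·256 + 118 = 51318 = 0xC876.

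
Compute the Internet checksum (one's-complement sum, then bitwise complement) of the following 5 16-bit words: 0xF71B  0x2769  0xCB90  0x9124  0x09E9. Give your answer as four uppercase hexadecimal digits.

7ADC

One's-complement addition (fold any carry out of bit 15 back into bit 0):
  0xF71B + 0x2769 = 0x11E84 → wrap carry → 0x1E85
  0x1E85 + 0xCB90 = 0x0EA15
  0xEA15 + 0x9124 = 0x17B39 → wrap carry → 0x7B3A
  0x7B3A + 0x09E9 = 0x08523
One's-complement sum = 0x8523.
Checksum = ~0x8523 & 0xFFFF = 0x7ADC.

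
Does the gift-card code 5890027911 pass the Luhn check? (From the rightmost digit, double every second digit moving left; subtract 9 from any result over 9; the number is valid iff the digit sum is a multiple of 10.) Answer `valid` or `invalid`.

From the right, keep odd positions and double even positions (subtract 9 from any doubled value over 9):
  doubled (positions 2,4,...): 2 5 0 9 1 → sum 17
  kept (positions 1,3,...): 1 9 2 0 8 → sum 20
Total = 37.
37 mod 10 = 7, so the number is invalid.

invalid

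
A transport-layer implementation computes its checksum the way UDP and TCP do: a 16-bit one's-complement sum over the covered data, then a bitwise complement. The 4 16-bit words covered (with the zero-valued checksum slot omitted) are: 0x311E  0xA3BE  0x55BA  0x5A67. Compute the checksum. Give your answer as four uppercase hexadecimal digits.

7B01

One's-complement addition (fold any carry out of bit 15 back into bit 0):
  0x311E + 0xA3BE = 0x0D4DC
  0xD4DC + 0x55BA = 0x12A96 → wrap carry → 0x2A97
  0x2A97 + 0x5A67 = 0x084FE
One's-complement sum = 0x84FE.
Checksum = ~0x84FE & 0xFFFF = 0x7B01.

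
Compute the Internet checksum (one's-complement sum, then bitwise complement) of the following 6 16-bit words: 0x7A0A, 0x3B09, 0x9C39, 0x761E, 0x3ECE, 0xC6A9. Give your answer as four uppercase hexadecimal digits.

331C

One's-complement addition (fold any carry out of bit 15 back into bit 0):
  0x7A0A + 0x3B09 = 0x0B513
  0xB513 + 0x9C39 = 0x1514C → wrap carry → 0x514D
  0x514D + 0x761E = 0x0C76B
  0xC76B + 0x3ECE = 0x10639 → wrap carry → 0x063A
  0x063A + 0xC6A9 = 0x0CCE3
One's-complement sum = 0xCCE3.
Checksum = ~0xCCE3 & 0xFFFF = 0x331C.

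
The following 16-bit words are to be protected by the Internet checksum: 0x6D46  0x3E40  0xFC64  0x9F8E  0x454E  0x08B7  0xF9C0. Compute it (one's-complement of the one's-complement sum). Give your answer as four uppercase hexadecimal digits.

One's-complement addition (fold any carry out of bit 15 back into bit 0):
  0x6D46 + 0x3E40 = 0x0AB86
  0xAB86 + 0xFC64 = 0x1A7EA → wrap carry → 0xA7EB
  0xA7EB + 0x9F8E = 0x14779 → wrap carry → 0x477A
  0x477A + 0x454E = 0x08CC8
  0x8CC8 + 0x08B7 = 0x0957F
  0x957F + 0xF9C0 = 0x18F3F → wrap carry → 0x8F40
One's-complement sum = 0x8F40.
Checksum = ~0x8F40 & 0xFFFF = 0x70BF.

70BF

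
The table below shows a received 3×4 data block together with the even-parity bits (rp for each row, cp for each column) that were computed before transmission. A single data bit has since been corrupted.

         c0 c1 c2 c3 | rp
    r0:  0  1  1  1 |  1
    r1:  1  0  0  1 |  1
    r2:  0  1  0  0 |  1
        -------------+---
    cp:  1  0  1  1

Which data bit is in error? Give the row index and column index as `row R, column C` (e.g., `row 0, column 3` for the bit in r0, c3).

row 1, column 3

Recompute each row's even parity and compare to rp:
  r0: data parity 1, sent rp 1 → ok
  r1: data parity 0, sent rp 1 → mismatch
  r2: data parity 1, sent rp 1 → ok
Recompute each column's even parity and compare to cp:
  c0: data parity 1, sent cp 1 → ok
  c1: data parity 0, sent cp 0 → ok
  c2: data parity 1, sent cp 1 → ok
  c3: data parity 0, sent cp 1 → mismatch
Exactly one row (r1) and one column (c3) fail → the flipped bit is at their intersection.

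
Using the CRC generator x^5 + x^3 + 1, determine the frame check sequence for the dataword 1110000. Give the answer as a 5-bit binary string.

00001

Append 5 zeros: 111000000000. Divide by 101001 (XOR where the leading bit is 1):
  pos 0: 111000 XOR 101001 = 010001
  pos 1: 100010 XOR 101001 = 001011
  pos 3: 101100 XOR 101001 = 000101
  pos 6: 101000 XOR 101001 = 000001
Remainder (last 5 bits) = 00001. This is the CRC / FCS.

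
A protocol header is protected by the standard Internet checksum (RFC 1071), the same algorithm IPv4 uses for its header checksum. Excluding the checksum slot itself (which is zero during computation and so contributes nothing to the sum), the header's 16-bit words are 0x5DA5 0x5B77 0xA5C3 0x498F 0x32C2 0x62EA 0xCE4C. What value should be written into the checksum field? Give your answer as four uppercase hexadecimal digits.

F396

One's-complement addition (fold any carry out of bit 15 back into bit 0):
  0x5DA5 + 0x5B77 = 0x0B91C
  0xB91C + 0xA5C3 = 0x15EDF → wrap carry → 0x5EE0
  0x5EE0 + 0x498F = 0x0A86F
  0xA86F + 0x32C2 = 0x0DB31
  0xDB31 + 0x62EA = 0x13E1B → wrap carry → 0x3E1C
  0x3E1C + 0xCE4C = 0x10C68 → wrap carry → 0x0C69
One's-complement sum = 0x0C69.
Checksum = ~0x0C69 & 0xFFFF = 0xF396.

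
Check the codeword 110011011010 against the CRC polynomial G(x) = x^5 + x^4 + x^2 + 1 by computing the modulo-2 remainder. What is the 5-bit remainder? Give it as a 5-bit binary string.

Modulo-2 division of 110011011010 by 110101:
  pos 0: 110011 XOR 110101 = 000110
  pos 3: 110011 XOR 110101 = 000110
  pos 6: 110010 XOR 110101 = 000111
Remainder = 00111 (nonzero — an error is detected).

00111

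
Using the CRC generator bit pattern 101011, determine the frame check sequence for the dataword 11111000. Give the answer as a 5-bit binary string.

Append 5 zeros: 1111100000000. Divide by 101011 (XOR where the leading bit is 1):
  pos 0: 111110 XOR 101011 = 010101
  pos 1: 101010 XOR 101011 = 000001
  pos 6: 100000 XOR 101011 = 001011
Remainder (last 5 bits) = 10110. This is the CRC / FCS.

10110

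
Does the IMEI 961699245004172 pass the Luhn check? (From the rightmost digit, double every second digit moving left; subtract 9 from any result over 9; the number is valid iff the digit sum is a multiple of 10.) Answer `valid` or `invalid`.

invalid

From the right, keep odd positions and double even positions (subtract 9 from any doubled value over 9):
  doubled (positions 2,4,...): 5 8 0 8 9 3 3 → sum 36
  kept (positions 1,3,...): 2 1 0 5 2 9 1 9 → sum 29
Total = 65.
65 mod 10 = 5, so the number is invalid.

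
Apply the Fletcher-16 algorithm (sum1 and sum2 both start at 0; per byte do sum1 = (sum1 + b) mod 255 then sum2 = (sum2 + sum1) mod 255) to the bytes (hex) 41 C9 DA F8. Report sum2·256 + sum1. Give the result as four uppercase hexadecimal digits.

11DE

Running sums (mod 255):
  after byte 0 (41): sum1=65, sum2=65
  after byte 1 (C9): sum1=11, sum2=76
  after byte 2 (DA): sum1=229, sum2=50
  after byte 3 (F8): sum1=222, sum2=17
Checksum = sum2·256 + sum1 = 17·256 + 222 = 4574 = 0x11DE.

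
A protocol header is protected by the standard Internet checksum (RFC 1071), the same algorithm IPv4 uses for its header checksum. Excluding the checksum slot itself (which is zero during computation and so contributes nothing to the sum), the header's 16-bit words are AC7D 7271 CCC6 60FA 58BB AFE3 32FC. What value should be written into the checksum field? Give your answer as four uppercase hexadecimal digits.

77B4

One's-complement addition (fold any carry out of bit 15 back into bit 0):
  0xAC7D + 0x7271 = 0x11EEE → wrap carry → 0x1EEF
  0x1EEF + 0xCCC6 = 0x0EBB5
  0xEBB5 + 0x60FA = 0x14CAF → wrap carry → 0x4CB0
  0x4CB0 + 0x58BB = 0x0A56B
  0xA56B + 0xAFE3 = 0x1554E → wrap carry → 0x554F
  0x554F + 0x32FC = 0x0884B
One's-complement sum = 0x884B.
Checksum = ~0x884B & 0xFFFF = 0x77B4.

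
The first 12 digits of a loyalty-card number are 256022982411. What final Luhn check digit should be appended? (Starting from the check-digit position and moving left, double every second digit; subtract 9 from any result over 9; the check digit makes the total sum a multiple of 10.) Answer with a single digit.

6

Partial digits right→left: 1 1 4 2 8 9 2 2 0 6 5 2
Double every second digit counting from the check-digit position (so the 1st, 3rd, 5th, ... of the partial from the right).
  doubled (with −9 where >9): 2 8 7 4 0 1 → sum 22
  kept as-is: 1 2 9 2 6 2 → sum 22
Total = 22 + 22 = 44.
Check digit = (10 − (44 mod 10)) mod 10 = 6.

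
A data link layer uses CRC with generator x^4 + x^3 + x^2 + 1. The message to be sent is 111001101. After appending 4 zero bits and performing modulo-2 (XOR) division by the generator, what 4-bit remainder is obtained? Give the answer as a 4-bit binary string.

0000

Append 4 zeros: 1110011010000. Divide by 11101 (XOR where the leading bit is 1):
  pos 0: 11100 XOR 11101 = 00001
  pos 4: 11101 XOR 11101 = 00000
Remainder (last 4 bits) = 0000. This is the CRC / FCS.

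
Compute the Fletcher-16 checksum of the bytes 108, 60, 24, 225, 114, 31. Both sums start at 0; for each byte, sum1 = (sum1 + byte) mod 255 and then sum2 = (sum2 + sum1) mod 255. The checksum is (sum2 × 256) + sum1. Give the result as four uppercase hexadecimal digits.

Running sums (mod 255):
  after byte 0 (108): sum1=108, sum2=108
  after byte 1 (60): sum1=168, sum2=21
  after byte 2 (24): sum1=192, sum2=213
  after byte 3 (225): sum1=162, sum2=120
  after byte 4 (114): sum1=21, sum2=141
  after byte 5 (31): sum1=52, sum2=193
Checksum = sum2·256 + sum1 = 193·256 + 52 = 49460 = 0xC134.

C134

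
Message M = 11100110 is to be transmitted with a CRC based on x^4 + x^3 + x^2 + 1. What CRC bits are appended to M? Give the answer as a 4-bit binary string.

Append 4 zeros: 111001100000. Divide by 11101 (XOR where the leading bit is 1):
  pos 0: 11100 XOR 11101 = 00001
  pos 4: 11100 XOR 11101 = 00001
Remainder (last 4 bits) = 1000. This is the CRC / FCS.

1000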